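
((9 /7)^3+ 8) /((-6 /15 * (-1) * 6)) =17365 /4116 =4.22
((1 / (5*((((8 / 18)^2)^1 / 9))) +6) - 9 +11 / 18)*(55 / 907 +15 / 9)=1137635 / 97956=11.61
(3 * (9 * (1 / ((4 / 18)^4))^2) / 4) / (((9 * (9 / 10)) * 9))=7971615 / 512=15569.56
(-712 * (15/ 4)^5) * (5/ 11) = -337921875/ 1408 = -240001.33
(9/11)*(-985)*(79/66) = -964.65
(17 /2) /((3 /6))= 17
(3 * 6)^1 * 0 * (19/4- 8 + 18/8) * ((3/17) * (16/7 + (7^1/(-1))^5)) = 0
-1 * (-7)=7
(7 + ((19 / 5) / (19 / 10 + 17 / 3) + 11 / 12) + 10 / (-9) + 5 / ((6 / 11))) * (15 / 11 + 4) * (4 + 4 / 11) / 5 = 2888404 / 37455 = 77.12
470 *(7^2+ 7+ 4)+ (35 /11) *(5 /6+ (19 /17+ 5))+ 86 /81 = 854992969 /30294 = 28223.18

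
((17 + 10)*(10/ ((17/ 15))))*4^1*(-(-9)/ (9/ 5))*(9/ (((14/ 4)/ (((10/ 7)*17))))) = 14580000/ 49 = 297551.02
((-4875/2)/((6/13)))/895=-4225/716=-5.90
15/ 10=3/ 2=1.50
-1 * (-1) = 1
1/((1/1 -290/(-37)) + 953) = 0.00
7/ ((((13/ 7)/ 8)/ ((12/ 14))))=336/ 13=25.85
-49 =-49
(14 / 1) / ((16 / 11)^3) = 9317 / 2048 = 4.55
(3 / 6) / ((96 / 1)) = 1 / 192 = 0.01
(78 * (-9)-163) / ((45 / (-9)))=173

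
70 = 70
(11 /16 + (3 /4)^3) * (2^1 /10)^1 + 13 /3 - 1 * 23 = -17707 /960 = -18.44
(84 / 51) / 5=28 / 85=0.33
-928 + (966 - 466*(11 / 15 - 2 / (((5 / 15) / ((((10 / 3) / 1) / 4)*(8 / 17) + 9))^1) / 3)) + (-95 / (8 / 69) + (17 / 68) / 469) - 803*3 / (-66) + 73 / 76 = 139389422489 / 18178440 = 7667.84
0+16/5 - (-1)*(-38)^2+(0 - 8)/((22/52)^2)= 848516/605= 1402.51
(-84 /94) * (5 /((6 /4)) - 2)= -56 /47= -1.19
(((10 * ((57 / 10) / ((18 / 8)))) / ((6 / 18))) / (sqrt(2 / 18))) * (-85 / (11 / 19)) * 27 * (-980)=9743101200 / 11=885736472.73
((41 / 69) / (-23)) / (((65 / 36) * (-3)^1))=164 / 34385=0.00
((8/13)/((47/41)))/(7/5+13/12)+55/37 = 5735305/3368443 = 1.70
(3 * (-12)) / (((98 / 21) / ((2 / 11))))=-1.40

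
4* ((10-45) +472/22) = -596/11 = -54.18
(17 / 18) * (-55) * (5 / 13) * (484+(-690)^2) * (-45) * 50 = 278503775000 / 13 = 21423367307.69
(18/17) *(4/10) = 36/85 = 0.42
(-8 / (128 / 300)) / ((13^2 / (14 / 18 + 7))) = -875 / 1014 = -0.86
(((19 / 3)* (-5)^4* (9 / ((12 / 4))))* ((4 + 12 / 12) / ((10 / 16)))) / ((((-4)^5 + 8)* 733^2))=-11875 / 68235703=-0.00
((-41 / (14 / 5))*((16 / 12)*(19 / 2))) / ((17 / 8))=-31160 / 357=-87.28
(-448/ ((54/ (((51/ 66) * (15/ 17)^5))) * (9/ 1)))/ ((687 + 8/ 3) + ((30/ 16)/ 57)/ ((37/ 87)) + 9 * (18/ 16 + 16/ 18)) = -2952600000/ 5486278421173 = -0.00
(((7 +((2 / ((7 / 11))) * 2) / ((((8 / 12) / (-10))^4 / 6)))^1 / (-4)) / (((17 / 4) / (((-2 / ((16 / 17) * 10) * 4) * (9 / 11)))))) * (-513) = -61706431233 / 1540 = -40069111.19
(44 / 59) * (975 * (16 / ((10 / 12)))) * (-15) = -12355200 / 59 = -209410.17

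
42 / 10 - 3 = 6 / 5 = 1.20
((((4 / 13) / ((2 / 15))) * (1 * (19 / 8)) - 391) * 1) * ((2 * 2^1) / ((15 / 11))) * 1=-220517 / 195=-1130.86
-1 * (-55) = 55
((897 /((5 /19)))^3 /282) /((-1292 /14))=-607940835957 /399500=-1521754.28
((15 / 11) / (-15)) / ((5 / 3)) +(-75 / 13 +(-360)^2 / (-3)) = -30892164 / 715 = -43205.82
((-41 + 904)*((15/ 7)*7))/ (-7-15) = -12945/ 22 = -588.41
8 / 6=4 / 3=1.33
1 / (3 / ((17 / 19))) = 17 / 57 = 0.30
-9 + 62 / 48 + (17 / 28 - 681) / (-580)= -318397 / 48720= -6.54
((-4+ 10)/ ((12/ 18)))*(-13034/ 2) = -58653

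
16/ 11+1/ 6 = 107/ 66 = 1.62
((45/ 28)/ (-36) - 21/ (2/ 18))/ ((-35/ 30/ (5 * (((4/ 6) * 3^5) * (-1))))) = -131250.99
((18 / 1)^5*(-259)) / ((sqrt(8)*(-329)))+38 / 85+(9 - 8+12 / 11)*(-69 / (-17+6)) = 525935.64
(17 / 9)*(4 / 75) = 68 / 675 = 0.10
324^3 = 34012224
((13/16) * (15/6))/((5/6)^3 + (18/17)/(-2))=29835/724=41.21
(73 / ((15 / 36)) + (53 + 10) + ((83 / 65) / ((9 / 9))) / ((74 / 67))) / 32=1151303 / 153920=7.48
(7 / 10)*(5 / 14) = 1 / 4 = 0.25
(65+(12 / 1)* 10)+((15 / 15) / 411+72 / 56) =535951 / 2877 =186.29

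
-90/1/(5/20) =-360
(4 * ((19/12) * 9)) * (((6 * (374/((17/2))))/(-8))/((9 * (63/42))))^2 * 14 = 4768.30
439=439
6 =6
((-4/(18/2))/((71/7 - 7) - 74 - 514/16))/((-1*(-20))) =56/259515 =0.00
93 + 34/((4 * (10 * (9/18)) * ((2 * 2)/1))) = 3737/40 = 93.42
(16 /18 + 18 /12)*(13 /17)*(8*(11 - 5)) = 4472 /51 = 87.69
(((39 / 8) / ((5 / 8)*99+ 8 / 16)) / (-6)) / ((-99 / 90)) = 0.01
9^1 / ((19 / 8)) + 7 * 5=737 / 19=38.79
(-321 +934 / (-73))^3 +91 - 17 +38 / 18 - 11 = -130211079385805 / 3501153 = -37190913.79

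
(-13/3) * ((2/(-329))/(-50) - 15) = 1603862/24675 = 65.00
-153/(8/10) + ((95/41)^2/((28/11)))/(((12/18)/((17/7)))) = -120961545/658952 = -183.57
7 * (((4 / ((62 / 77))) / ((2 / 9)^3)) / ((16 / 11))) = 4322241 / 1984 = 2178.55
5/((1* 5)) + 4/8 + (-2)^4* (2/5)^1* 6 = 399/10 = 39.90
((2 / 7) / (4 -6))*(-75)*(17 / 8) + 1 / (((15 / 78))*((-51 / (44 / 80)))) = 22.71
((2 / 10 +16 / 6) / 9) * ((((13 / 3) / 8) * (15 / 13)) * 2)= 43 / 108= 0.40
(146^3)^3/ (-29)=-30142252394633171456/ 29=-1039388013608040395.03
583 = 583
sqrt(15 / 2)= sqrt(30) / 2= 2.74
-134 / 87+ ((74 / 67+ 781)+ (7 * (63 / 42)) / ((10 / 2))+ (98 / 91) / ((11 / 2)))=6525506477 / 8335470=782.86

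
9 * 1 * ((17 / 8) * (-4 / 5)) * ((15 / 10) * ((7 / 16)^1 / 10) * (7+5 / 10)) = -9639 / 1280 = -7.53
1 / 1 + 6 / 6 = 2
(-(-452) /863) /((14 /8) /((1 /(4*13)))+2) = 452 /80259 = 0.01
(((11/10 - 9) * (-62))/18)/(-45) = -2449/4050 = -0.60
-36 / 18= -2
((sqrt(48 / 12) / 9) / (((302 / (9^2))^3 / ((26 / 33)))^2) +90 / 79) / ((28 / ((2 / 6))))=344253109880010957 / 25381785155669635616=0.01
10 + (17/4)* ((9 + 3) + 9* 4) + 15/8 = 1727/8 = 215.88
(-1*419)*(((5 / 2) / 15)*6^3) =-15084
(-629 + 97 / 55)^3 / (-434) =20528241956996 / 36103375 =568596.20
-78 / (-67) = 78 / 67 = 1.16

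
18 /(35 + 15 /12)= 72 /145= 0.50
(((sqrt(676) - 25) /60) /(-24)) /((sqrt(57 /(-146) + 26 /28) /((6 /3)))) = -sqrt(5621) /39600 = -0.00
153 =153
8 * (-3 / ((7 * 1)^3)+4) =10952 / 343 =31.93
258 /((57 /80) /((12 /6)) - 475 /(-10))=5.39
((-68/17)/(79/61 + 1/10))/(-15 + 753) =-1220/314019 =-0.00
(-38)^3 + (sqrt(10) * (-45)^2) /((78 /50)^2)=-54872 + 140625 * sqrt(10) /169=-52240.67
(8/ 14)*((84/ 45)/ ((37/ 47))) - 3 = -913/ 555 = -1.65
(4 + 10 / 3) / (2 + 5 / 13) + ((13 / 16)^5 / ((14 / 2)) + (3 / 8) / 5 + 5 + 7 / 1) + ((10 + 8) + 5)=130383901421 / 3413114880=38.20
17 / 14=1.21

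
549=549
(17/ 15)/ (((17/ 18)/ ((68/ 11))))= 408/ 55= 7.42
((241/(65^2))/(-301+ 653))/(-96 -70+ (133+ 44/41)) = -9881/1946744800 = -0.00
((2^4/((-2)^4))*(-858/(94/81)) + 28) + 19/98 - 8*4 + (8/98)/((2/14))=-3420301/4606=-742.58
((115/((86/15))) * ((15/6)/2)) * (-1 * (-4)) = 8625/86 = 100.29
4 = 4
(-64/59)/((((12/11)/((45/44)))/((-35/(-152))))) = -525/2242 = -0.23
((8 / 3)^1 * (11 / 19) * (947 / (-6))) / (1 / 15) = -208340 / 57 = -3655.09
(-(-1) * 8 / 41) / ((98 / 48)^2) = 4608 / 98441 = 0.05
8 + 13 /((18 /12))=50 /3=16.67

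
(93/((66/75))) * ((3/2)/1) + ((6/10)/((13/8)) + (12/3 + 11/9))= 4224299/25740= 164.11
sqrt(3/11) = sqrt(33)/11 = 0.52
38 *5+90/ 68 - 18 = 5893/ 34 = 173.32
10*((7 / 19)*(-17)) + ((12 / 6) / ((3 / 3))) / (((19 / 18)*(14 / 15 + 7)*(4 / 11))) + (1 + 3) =-6899 / 119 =-57.97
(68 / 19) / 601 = 68 / 11419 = 0.01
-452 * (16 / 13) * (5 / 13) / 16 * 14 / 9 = -31640 / 1521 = -20.80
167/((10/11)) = 1837/10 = 183.70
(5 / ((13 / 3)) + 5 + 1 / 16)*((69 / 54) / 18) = 9913 / 22464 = 0.44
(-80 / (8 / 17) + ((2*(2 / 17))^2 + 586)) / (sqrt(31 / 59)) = 120240*sqrt(1829) / 8959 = 573.98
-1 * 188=-188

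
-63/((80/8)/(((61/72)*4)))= -427/20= -21.35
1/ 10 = 0.10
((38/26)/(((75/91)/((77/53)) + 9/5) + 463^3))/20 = 10241/13909294310332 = 0.00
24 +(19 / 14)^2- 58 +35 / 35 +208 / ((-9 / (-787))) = 32029453 / 1764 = 18157.29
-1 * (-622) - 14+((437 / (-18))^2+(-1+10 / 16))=1197.04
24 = 24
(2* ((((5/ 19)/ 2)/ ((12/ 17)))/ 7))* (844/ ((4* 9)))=17935/ 14364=1.25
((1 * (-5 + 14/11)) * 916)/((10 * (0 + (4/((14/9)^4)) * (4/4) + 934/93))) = -16771983816/526916995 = -31.83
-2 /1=-2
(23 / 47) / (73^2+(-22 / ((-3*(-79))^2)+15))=1291887 / 14107854358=0.00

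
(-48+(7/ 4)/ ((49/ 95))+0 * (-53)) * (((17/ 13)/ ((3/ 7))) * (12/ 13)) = -21233/ 169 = -125.64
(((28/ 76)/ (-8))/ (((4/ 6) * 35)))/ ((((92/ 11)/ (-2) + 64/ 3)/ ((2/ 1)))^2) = -3267/ 121735280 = -0.00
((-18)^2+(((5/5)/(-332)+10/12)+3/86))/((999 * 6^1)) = 13913327/256711032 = 0.05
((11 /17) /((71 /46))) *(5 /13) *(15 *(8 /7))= 303600 /109837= 2.76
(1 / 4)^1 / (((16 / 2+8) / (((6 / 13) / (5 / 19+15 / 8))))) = 57 / 16900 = 0.00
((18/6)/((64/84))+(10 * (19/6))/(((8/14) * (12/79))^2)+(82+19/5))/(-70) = -148360603/2419200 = -61.33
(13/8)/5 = 13/40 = 0.32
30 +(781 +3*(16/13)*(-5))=10303/13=792.54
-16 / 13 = -1.23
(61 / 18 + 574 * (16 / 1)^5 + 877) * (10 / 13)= 54169515395 / 117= 462987311.07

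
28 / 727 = 0.04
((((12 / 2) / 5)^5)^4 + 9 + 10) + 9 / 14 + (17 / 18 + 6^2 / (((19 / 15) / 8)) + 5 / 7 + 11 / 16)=525468512893060725727 / 1826477050781250000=287.70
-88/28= -22/7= -3.14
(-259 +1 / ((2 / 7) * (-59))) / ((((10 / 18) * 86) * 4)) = -275121 / 202960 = -1.36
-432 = -432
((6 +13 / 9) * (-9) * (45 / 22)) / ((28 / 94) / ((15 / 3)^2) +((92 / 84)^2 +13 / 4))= -3124595250 / 101719981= -30.72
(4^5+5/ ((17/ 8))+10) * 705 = 12420690/ 17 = 730628.82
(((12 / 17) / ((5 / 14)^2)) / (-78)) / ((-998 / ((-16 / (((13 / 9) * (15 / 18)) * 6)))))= -28224 / 179203375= -0.00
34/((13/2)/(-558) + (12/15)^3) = 4743000/69799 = 67.95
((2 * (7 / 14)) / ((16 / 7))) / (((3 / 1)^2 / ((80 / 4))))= 35 / 36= 0.97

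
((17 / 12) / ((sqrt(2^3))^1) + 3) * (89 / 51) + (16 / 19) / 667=89 * sqrt(2) / 144 + 1128169 / 215441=6.11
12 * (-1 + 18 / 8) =15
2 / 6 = 1 / 3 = 0.33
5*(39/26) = 15/2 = 7.50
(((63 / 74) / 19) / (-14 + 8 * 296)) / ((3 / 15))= 315 / 3309724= 0.00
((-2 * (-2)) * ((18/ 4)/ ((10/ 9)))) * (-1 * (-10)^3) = 16200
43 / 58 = 0.74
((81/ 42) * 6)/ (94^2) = 81/ 61852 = 0.00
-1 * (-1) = 1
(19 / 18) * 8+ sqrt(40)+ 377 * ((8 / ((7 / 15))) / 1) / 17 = 2 * sqrt(10)+ 416204 / 1071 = 394.94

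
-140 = -140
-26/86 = -13/43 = -0.30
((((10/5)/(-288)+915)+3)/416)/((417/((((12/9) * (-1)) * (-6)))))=132191/3122496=0.04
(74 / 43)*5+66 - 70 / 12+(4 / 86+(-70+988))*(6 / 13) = 1651795 / 3354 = 492.49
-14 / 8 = -7 / 4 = -1.75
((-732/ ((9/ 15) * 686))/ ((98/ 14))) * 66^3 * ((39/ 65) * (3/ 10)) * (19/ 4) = -749717694/ 12005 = -62450.45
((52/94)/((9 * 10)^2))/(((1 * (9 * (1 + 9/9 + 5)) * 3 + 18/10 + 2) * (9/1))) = 13/330295320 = 0.00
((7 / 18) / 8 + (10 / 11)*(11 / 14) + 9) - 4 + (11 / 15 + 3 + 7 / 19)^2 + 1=214578257 / 9097200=23.59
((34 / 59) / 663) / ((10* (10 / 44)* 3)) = 22 / 172575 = 0.00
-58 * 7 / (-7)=58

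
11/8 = 1.38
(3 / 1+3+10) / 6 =8 / 3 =2.67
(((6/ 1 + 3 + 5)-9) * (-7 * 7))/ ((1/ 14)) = -3430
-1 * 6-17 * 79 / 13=-1421 / 13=-109.31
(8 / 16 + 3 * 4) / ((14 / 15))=375 / 28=13.39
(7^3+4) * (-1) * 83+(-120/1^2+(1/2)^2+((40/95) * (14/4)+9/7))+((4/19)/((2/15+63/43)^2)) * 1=-16352939787731/565495252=-28917.91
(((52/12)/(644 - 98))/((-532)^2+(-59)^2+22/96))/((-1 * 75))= -0.00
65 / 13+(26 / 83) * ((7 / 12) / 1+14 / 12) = 921 / 166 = 5.55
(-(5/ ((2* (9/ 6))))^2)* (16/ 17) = -400/ 153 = -2.61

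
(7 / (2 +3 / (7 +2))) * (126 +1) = 381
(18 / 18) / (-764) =-1 / 764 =-0.00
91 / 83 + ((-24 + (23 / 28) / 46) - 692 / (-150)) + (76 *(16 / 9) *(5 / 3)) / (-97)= -6267302591 / 304327800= -20.59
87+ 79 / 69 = 6082 / 69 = 88.14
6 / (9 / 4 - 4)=-24 / 7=-3.43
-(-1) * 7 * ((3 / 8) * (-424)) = -1113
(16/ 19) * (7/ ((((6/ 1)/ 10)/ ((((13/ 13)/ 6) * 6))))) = 560/ 57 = 9.82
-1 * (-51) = 51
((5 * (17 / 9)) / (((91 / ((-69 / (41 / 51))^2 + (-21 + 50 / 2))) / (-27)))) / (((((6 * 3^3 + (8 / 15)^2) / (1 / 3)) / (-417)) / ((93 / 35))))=1837912065422625 / 39099081658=47006.53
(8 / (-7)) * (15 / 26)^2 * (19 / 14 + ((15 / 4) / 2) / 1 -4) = 9675 / 33124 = 0.29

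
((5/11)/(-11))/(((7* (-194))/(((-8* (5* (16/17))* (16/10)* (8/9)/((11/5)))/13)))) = -102400/1797556761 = -0.00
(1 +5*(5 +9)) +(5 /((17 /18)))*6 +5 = 1832 /17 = 107.76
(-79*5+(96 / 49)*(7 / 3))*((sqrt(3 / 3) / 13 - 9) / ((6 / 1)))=52838 / 91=580.64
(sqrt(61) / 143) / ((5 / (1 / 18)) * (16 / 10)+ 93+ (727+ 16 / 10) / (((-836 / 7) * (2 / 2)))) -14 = -14+ 380 * sqrt(61) / 12547067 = -14.00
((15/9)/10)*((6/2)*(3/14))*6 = 9/14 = 0.64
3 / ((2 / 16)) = 24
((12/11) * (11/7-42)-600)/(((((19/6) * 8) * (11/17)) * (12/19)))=-210783/3388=-62.21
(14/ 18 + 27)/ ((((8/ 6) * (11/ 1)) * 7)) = 125/ 462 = 0.27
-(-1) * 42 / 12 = 7 / 2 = 3.50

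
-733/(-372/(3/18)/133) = 43.68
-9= -9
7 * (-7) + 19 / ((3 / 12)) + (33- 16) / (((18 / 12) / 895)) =30511 / 3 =10170.33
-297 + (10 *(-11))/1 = -407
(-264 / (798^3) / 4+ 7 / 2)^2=87872079432927001 / 7173231506484624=12.25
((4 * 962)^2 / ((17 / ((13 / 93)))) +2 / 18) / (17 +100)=577477583 / 554931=1040.63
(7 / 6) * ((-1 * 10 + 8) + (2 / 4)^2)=-49 / 24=-2.04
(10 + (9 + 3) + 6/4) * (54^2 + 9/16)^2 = 102348244575/512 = 199898915.19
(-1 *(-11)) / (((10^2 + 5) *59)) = 0.00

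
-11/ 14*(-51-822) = 9603/ 14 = 685.93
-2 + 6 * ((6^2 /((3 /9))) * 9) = 5830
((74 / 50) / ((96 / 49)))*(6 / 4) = 1813 / 1600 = 1.13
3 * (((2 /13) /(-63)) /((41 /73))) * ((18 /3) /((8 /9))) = -657 /7462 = -0.09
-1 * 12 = -12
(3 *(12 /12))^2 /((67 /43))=387 /67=5.78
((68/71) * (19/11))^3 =2156689088/476379541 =4.53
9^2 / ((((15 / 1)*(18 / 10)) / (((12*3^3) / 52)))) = 243 / 13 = 18.69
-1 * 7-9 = -16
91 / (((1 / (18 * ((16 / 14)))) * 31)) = 1872 / 31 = 60.39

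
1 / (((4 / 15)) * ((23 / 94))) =705 / 46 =15.33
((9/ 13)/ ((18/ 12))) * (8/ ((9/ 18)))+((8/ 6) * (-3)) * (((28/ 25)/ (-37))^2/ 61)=5010499232/ 678510625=7.38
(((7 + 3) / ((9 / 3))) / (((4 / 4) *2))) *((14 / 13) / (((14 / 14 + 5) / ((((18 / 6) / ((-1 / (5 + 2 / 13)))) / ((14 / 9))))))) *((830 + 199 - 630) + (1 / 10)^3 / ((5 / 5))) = -80199201 / 67600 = -1186.38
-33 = -33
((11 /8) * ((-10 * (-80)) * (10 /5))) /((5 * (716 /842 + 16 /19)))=1759780 /6769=259.98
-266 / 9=-29.56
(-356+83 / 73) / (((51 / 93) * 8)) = -803055 / 9928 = -80.89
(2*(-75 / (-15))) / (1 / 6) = 60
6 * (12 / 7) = 72 / 7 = 10.29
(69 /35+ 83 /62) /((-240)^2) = 7183 /124992000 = 0.00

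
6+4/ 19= 118/ 19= 6.21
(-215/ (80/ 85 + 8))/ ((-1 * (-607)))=-3655/ 92264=-0.04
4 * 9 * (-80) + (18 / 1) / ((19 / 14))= -54468 / 19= -2866.74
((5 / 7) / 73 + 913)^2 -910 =217429416194 / 261121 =832676.87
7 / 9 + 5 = 5.78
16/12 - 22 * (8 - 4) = -86.67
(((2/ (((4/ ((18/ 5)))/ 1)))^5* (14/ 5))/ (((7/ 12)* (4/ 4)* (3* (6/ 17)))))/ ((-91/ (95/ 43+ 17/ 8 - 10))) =652156839/ 122281250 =5.33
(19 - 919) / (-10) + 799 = 889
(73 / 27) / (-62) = -73 / 1674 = -0.04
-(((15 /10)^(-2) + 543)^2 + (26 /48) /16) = -3062001119 /10368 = -295331.90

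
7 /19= 0.37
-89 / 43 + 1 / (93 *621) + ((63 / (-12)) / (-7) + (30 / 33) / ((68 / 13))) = -2128685663 / 1857567492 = -1.15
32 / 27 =1.19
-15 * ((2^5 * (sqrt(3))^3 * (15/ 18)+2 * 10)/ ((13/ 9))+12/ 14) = -1659.48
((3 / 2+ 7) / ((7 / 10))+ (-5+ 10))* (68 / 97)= 8160 / 679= 12.02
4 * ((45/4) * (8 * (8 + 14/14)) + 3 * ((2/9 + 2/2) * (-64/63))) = 609544/189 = 3225.10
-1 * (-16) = 16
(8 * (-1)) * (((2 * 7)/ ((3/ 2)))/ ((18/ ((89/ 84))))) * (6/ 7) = -3.77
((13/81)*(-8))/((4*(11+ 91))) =-0.00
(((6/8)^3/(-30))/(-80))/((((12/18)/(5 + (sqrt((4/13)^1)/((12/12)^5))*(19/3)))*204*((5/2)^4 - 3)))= 57*sqrt(13)/1632217600 + 9/50222080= 0.00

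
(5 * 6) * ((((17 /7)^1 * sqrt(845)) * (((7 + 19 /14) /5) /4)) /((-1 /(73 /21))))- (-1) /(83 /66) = 66 /83- 1887561 * sqrt(5) /1372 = -3075.53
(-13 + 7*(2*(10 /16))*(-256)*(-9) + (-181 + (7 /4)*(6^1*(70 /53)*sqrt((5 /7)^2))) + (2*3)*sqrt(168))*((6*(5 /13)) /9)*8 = 320*sqrt(42) /13 + 84697840 /2067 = 41135.74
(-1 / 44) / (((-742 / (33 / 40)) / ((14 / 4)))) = 3 / 33920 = 0.00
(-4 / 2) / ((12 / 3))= -1 / 2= -0.50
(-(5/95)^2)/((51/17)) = -1/1083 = -0.00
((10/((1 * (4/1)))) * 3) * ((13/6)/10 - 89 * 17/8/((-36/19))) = 144047/192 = 750.24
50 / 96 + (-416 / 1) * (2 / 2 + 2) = -59879 / 48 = -1247.48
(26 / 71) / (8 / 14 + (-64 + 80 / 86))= -3913 / 667826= -0.01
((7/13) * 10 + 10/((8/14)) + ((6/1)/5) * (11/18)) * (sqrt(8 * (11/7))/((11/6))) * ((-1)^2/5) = 18422 * sqrt(154)/25025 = 9.14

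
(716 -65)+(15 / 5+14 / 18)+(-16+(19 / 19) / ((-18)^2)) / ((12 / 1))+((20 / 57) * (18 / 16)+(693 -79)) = 93657835 / 73872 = 1267.84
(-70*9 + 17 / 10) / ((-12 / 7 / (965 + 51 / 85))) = 53085067 / 150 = 353900.45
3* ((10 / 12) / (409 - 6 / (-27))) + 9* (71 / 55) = 4709349 / 405130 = 11.62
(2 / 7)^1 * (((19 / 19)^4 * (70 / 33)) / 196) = 5 / 1617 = 0.00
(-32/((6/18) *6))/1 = -16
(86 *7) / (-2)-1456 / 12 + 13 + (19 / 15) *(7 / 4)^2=-97309 / 240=-405.45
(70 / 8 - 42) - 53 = -345 / 4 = -86.25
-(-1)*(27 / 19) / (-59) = -0.02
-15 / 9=-5 / 3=-1.67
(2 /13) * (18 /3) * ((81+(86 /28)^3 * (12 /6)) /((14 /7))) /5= 571917 /44590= 12.83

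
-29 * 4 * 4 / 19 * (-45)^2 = -939600 / 19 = -49452.63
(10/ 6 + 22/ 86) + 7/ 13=4127/ 1677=2.46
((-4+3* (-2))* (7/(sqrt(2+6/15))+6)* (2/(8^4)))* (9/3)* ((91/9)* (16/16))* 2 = -455/256- 3185* sqrt(15)/9216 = -3.12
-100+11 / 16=-1589 / 16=-99.31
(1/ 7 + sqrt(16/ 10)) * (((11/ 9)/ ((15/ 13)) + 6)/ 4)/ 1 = 953/ 3780 + 953 * sqrt(10)/ 1350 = 2.48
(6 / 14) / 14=0.03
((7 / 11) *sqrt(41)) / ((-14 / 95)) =-95 *sqrt(41) / 22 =-27.65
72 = 72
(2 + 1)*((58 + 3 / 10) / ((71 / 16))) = 13992 / 355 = 39.41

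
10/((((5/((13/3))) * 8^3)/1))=13/768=0.02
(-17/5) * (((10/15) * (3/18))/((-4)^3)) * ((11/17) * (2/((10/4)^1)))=11/3600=0.00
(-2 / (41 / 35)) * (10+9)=-1330 / 41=-32.44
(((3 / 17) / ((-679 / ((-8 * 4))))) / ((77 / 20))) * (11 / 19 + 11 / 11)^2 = 0.01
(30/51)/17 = 10/289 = 0.03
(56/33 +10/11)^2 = 7396/1089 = 6.79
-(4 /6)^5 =-32 /243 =-0.13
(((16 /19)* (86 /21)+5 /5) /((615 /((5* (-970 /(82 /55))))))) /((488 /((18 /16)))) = -47348125 /872828992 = -0.05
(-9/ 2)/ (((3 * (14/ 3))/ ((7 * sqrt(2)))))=-9 * sqrt(2)/ 4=-3.18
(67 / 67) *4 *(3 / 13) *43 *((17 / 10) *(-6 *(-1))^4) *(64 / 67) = 363792384 / 4355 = 83534.42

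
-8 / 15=-0.53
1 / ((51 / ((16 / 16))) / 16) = 16 / 51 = 0.31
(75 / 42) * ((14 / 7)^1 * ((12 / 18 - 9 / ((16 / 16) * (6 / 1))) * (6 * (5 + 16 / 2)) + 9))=-200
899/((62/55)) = 1595/2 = 797.50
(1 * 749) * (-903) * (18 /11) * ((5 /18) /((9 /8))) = -9017960 /33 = -273271.52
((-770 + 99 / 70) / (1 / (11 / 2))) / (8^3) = -591811 / 71680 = -8.26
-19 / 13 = -1.46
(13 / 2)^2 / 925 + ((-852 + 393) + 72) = -1431731 / 3700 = -386.95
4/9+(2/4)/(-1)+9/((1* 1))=161/18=8.94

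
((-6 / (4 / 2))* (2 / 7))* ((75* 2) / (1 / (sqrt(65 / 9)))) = -300* sqrt(65) / 7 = -345.53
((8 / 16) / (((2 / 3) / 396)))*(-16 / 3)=-1584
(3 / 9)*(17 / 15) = 17 / 45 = 0.38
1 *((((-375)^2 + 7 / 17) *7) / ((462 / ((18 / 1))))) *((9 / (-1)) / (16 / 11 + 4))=-5378922 / 85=-63281.44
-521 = -521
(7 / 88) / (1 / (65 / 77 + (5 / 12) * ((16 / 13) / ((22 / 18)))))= 115 / 1144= 0.10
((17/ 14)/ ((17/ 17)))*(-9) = -153/ 14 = -10.93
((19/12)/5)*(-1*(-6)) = 19/10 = 1.90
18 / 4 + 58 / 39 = 467 / 78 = 5.99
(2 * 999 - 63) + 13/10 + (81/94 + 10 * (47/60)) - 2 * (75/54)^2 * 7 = 36508918/19035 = 1917.99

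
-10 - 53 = -63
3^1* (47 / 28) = 141 / 28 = 5.04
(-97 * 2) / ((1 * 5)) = -194 / 5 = -38.80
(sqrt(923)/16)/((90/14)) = 0.30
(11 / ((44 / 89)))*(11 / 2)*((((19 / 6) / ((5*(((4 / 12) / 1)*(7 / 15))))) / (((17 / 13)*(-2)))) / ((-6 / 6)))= 725439 / 3808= 190.50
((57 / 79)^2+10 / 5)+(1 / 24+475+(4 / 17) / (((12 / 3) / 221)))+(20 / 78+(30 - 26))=321168983 / 649064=494.82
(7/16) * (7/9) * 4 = 49/36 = 1.36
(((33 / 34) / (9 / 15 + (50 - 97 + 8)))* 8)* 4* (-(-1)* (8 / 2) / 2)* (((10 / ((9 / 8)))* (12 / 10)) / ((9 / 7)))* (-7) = 43120 / 459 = 93.94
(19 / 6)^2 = 361 / 36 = 10.03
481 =481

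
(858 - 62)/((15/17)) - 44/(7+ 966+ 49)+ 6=6960512/7665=908.09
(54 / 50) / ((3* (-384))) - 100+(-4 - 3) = -342403 / 3200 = -107.00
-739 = -739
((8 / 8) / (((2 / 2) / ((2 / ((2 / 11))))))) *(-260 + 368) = 1188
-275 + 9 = -266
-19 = -19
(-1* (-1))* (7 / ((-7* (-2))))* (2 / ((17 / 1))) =1 / 17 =0.06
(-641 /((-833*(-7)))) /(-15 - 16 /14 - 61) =641 /449820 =0.00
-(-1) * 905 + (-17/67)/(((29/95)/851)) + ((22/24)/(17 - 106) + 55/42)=2890030159/14525868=198.96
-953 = -953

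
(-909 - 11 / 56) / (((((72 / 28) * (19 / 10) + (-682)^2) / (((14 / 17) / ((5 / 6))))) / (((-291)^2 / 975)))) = -355067433 / 2116336430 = -0.17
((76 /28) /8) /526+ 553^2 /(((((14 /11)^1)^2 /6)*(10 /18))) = 300294302711 /147280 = 2038934.70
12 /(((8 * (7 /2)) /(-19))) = -57 /7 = -8.14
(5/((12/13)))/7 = 65/84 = 0.77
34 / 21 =1.62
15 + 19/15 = 244/15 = 16.27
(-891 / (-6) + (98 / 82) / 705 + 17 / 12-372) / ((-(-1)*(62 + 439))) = -25677079 / 57925620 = -0.44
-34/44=-17/22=-0.77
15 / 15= 1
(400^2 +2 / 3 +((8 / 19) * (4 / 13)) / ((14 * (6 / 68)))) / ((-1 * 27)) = -30737926 / 5187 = -5925.95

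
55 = 55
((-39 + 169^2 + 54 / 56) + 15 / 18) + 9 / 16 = 9584185 / 336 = 28524.36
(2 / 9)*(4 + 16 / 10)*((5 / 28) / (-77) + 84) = 362198 / 3465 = 104.53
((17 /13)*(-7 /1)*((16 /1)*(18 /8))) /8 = -1071 /26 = -41.19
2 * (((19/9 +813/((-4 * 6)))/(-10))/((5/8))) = 2287/225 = 10.16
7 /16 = 0.44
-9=-9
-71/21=-3.38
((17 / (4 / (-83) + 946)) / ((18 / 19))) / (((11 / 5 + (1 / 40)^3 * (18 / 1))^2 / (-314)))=-2155014656000000 / 1751523504931953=-1.23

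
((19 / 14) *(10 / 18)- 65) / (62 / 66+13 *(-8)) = 89045 / 142842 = 0.62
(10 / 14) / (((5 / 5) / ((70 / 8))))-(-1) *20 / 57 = 1505 / 228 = 6.60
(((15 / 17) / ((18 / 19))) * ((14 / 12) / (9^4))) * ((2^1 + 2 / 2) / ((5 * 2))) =133 / 2676888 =0.00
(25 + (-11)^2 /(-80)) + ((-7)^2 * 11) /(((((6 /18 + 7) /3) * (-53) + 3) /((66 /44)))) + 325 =31172061 /91120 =342.10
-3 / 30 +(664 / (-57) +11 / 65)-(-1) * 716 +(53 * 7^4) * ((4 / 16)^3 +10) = 302380818061 / 237120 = 1275222.75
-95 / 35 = -19 / 7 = -2.71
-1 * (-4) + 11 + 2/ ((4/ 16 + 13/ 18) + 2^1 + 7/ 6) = 15.48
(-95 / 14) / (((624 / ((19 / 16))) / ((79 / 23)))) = -142595 / 3214848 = -0.04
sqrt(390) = 19.75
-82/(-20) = 41/10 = 4.10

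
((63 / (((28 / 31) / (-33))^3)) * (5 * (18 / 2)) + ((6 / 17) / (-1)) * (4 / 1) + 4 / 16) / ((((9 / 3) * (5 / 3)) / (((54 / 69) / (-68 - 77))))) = 66339677940579 / 444488800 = 149249.38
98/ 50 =49/ 25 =1.96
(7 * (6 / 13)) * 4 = 168 / 13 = 12.92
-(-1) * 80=80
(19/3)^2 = 40.11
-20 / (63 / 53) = -16.83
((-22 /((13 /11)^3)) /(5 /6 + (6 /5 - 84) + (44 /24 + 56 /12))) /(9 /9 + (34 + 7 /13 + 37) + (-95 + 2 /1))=-219615 /25443964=-0.01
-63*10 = -630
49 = 49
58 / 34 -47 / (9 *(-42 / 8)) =8677 / 3213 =2.70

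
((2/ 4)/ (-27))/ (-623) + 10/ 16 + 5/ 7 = 25747/ 19224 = 1.34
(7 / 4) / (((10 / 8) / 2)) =14 / 5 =2.80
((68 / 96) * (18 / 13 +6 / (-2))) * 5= -595 / 104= -5.72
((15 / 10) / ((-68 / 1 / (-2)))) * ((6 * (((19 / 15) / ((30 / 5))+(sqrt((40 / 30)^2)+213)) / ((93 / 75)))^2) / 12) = 9320937025 / 14115168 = 660.35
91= 91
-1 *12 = -12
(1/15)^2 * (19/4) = 19/900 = 0.02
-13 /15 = -0.87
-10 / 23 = -0.43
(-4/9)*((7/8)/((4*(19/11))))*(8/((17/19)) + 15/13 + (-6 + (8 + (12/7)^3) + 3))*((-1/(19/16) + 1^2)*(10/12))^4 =-0.00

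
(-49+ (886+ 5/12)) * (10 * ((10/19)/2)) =251225/114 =2203.73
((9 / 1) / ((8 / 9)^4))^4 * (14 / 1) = 85103658213398501607 / 140737488355328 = 604697.86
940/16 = 235/4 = 58.75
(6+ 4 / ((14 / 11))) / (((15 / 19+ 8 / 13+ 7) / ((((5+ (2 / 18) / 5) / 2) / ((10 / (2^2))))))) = 893152 / 817425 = 1.09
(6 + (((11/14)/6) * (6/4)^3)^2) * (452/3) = 11708947/12544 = 933.43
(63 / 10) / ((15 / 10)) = 21 / 5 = 4.20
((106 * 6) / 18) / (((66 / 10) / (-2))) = -10.71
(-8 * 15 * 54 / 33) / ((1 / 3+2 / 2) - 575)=6480 / 18931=0.34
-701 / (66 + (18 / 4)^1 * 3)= -1402 / 159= -8.82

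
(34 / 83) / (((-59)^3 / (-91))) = 3094 / 17046457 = 0.00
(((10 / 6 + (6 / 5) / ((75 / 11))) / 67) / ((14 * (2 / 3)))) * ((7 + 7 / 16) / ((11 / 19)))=223193 / 5896000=0.04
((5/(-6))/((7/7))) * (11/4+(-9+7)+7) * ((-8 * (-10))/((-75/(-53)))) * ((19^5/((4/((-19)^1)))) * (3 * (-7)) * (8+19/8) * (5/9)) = -224545991113115/432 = -519782386835.91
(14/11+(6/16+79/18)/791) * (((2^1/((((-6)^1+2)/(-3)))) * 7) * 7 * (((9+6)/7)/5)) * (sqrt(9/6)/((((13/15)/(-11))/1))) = -12016515 * sqrt(6)/47008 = -626.16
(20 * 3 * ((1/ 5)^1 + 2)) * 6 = 792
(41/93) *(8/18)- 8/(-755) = 130516/631935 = 0.21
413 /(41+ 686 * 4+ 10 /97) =40061 /270155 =0.15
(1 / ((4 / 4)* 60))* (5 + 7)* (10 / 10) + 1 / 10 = 3 / 10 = 0.30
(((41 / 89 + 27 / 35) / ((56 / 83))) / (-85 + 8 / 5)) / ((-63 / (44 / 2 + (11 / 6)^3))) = 138411713 / 14140943712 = 0.01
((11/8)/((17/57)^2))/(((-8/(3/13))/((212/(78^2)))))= -631389/40635712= -0.02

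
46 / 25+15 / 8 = 743 / 200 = 3.72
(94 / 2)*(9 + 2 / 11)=431.55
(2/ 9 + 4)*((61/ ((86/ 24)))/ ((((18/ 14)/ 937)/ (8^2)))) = 3892163072/ 1161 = 3352422.97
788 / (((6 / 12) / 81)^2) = 20680272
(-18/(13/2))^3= -46656/2197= -21.24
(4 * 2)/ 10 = 4/ 5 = 0.80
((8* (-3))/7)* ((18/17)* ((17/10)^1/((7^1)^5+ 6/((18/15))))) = -6/16345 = -0.00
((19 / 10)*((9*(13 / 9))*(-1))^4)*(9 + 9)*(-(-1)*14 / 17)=68375034 / 85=804412.16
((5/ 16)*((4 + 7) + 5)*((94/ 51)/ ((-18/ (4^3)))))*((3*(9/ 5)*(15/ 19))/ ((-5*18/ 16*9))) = 24064/ 8721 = 2.76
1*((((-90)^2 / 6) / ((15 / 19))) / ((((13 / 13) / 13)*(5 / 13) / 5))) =288990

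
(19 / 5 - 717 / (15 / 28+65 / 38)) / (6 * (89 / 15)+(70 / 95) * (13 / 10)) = -29963 / 3473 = -8.63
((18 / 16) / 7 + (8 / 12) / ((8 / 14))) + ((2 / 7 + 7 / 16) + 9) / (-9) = 83 / 336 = 0.25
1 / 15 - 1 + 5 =61 / 15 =4.07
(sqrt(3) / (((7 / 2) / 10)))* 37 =740* sqrt(3) / 7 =183.10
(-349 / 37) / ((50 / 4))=-698 / 925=-0.75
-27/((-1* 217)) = 27/217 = 0.12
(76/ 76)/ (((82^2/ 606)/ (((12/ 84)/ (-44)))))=-303/ 1035496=-0.00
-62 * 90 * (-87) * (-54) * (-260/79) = 6815858400/79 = 86276688.61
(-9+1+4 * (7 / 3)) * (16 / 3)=64 / 9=7.11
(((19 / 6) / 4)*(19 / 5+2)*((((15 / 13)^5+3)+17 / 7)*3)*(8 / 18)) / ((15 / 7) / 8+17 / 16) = 85624337672 / 2489519565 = 34.39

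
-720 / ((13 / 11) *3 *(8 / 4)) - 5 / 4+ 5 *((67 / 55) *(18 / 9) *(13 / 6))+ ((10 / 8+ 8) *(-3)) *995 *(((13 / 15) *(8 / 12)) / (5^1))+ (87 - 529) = -31823459 / 8580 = -3709.03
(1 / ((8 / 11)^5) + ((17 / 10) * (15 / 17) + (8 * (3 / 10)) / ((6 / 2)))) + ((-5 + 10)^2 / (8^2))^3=9534821 / 1310720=7.27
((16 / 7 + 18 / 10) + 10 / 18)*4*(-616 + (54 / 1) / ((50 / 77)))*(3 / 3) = -11128744 / 1125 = -9892.22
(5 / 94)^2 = 25 / 8836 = 0.00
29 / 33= 0.88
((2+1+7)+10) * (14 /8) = 35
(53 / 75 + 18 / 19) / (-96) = -2357 / 136800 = -0.02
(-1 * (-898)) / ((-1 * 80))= -449 / 40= -11.22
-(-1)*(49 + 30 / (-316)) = 7727 / 158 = 48.91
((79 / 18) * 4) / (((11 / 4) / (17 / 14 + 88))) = 394684 / 693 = 569.53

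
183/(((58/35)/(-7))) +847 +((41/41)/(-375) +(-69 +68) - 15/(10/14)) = 1130567/21750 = 51.98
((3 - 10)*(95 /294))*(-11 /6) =1045 /252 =4.15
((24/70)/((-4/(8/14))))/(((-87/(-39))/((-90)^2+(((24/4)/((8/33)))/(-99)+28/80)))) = -6318078/35525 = -177.85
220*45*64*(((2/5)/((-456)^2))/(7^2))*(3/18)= 220/53067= 0.00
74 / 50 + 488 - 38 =11287 / 25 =451.48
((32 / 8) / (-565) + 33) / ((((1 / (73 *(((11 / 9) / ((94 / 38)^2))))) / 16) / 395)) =6830288179792 / 2246553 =3040341.44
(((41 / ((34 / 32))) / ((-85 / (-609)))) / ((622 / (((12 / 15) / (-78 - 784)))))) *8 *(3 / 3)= -3196032 / 968446225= -0.00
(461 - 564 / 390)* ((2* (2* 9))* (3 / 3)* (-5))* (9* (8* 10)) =-774256320 / 13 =-59558178.46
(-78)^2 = 6084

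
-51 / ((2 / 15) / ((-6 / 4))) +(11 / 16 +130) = 11271 / 16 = 704.44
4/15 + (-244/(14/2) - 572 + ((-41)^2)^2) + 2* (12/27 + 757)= 890400829/315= 2826669.30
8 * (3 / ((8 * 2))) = 1.50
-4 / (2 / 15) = -30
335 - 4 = 331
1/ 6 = 0.17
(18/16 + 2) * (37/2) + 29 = 1389/16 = 86.81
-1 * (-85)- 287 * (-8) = 2381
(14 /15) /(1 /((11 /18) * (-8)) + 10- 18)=-616 /5415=-0.11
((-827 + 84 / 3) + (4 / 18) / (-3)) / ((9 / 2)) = -43150 / 243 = -177.57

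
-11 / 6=-1.83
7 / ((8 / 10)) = 35 / 4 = 8.75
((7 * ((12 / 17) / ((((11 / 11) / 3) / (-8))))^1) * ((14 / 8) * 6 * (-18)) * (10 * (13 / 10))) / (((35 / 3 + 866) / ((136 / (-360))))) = -1651104 / 13165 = -125.42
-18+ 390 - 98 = 274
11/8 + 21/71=1.67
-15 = -15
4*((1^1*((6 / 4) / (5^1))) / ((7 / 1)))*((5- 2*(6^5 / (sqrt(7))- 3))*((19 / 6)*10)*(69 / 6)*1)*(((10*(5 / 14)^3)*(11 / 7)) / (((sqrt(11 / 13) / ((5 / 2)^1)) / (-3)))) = -45065625*sqrt(143) / 134456 + 7964325000*sqrt(1001) / 117649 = 2137786.32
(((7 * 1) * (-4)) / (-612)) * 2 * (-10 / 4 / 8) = -35 / 1224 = -0.03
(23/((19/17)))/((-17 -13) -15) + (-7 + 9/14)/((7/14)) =-78832/5985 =-13.17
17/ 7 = 2.43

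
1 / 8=0.12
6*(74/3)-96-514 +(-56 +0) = -518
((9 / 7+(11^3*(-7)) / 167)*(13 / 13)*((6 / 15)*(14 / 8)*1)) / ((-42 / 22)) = 350438 / 17535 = 19.99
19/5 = 3.80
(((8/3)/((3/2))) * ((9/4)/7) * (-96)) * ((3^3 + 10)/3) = -4736/7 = -676.57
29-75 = -46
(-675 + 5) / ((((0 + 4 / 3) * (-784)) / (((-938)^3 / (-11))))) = 2115867705 / 44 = 48087902.39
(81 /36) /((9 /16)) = 4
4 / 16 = 1 / 4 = 0.25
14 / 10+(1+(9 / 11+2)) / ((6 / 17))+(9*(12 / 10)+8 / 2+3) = 1651 / 55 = 30.02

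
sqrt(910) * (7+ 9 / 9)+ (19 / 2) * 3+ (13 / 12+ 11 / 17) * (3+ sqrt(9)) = 661 / 17+ 8 * sqrt(910) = 280.21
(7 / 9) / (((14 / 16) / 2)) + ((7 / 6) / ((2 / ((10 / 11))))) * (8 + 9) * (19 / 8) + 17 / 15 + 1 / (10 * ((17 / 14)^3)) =948569351 / 38910960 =24.38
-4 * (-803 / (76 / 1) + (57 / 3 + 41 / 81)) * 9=-55037 / 171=-321.85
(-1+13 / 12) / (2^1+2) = 1 / 48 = 0.02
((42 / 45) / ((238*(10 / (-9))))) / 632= -3 / 537200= -0.00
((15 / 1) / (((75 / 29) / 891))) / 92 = 56.17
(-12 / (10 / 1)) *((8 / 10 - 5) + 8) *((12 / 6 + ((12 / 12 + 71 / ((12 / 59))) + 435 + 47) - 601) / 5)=-53143 / 250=-212.57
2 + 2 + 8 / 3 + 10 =50 / 3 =16.67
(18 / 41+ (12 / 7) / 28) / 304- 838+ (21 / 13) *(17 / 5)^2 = -162627066191 / 198489200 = -819.32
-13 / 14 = -0.93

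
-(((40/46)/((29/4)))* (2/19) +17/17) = -12833/12673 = -1.01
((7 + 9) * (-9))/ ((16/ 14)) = -126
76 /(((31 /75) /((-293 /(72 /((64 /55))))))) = -890720 /1023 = -870.69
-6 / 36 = -1 / 6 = -0.17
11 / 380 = 0.03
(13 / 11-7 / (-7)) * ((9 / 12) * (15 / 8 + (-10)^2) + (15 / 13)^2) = 1261215 / 7436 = 169.61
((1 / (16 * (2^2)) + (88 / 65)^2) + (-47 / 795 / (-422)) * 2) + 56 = 524784085069 / 9071649600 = 57.85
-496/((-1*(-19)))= -496/19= -26.11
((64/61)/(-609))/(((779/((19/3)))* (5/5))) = -64/4569327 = -0.00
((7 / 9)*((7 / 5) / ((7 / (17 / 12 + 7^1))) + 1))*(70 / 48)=7889 / 2592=3.04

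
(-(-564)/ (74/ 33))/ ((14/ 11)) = 51183/ 259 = 197.62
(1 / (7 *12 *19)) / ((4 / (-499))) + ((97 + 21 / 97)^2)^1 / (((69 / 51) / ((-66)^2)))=1827785463983309 / 60067056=30429083.52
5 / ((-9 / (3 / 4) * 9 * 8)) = -5 / 864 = -0.01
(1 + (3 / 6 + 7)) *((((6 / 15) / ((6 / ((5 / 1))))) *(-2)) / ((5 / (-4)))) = 68 / 15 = 4.53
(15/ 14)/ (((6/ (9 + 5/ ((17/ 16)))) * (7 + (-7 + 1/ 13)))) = 15145/ 476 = 31.82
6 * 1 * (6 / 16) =9 / 4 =2.25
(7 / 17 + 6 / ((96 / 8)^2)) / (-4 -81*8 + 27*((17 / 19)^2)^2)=-4821877 / 6749480760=-0.00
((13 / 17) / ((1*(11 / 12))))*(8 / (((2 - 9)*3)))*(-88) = 3328 / 119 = 27.97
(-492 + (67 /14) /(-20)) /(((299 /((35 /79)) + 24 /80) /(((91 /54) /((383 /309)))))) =-1291852471 /1303324488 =-0.99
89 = 89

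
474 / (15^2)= 158 / 75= 2.11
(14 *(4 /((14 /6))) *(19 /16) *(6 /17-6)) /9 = -304 /17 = -17.88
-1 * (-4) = 4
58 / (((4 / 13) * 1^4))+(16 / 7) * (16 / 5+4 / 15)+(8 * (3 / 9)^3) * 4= 373481 / 1890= 197.61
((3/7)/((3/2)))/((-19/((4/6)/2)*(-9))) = 2/3591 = 0.00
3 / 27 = 1 / 9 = 0.11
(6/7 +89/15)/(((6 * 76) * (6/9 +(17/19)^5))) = 92918873/7737885960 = 0.01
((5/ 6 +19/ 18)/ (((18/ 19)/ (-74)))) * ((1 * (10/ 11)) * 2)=-239020/ 891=-268.26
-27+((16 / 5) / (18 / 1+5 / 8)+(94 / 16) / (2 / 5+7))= -5741077 / 220520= -26.03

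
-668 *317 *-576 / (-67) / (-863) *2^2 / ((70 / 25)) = 1219714560 / 404747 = 3013.52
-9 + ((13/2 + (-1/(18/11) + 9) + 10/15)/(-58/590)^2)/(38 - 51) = -13069073/98397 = -132.82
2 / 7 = 0.29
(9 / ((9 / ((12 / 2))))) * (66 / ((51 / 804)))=106128 / 17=6242.82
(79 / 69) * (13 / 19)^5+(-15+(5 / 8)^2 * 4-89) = -279555197657 / 2733613296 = -102.27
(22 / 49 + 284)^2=194267844 / 2401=80911.22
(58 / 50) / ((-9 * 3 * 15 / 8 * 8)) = -29 / 10125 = -0.00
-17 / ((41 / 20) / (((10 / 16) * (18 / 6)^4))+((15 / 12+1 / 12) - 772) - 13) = 34425 / 1586843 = 0.02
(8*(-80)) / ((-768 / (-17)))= -14.17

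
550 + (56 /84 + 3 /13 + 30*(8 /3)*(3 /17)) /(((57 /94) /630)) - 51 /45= 1017128867 /62985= 16148.75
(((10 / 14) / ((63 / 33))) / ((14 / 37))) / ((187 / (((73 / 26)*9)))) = 40515 / 303212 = 0.13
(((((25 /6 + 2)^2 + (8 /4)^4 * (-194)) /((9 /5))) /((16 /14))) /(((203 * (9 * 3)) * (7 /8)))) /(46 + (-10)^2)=-551875 /259273224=-0.00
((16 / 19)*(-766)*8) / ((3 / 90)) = -2941440 / 19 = -154812.63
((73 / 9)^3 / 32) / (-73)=-5329 / 23328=-0.23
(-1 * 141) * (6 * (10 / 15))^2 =-2256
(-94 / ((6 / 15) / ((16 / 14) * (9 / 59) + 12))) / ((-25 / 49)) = 1654212 / 295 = 5607.50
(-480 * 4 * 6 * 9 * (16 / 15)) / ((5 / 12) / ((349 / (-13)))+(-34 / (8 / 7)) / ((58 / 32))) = 13431619584 / 1995373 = 6731.38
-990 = -990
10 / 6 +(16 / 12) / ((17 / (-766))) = -993 / 17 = -58.41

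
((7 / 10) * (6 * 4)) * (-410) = -6888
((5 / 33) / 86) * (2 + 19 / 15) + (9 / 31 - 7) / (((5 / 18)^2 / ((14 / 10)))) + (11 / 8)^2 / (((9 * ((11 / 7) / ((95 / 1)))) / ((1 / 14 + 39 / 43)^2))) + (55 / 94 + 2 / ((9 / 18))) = -6272457198825581 / 59741988768000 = -104.99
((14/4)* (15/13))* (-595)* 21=-1311975/26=-50460.58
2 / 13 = 0.15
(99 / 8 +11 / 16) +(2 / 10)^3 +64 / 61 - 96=-9989399 / 122000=-81.88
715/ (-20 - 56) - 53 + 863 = 60845/ 76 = 800.59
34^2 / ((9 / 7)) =8092 / 9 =899.11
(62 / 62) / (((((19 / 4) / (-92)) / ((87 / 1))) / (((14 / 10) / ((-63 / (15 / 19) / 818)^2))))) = -35704456640 / 144039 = -247880.48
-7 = -7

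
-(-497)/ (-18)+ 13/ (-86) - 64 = -35512/ 387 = -91.76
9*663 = 5967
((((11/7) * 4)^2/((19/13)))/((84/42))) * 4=50336/931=54.07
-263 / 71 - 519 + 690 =11878 / 71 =167.30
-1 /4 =-0.25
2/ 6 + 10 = 31/ 3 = 10.33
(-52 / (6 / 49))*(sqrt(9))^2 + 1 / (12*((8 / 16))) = -22931 / 6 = -3821.83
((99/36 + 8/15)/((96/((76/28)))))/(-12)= -3743/483840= -0.01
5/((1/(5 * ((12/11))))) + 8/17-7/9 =45383/1683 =26.97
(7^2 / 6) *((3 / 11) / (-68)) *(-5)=245 / 1496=0.16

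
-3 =-3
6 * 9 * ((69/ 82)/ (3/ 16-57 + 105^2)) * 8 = 0.03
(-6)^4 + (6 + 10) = 1312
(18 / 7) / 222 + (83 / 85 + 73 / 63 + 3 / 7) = 510268 / 198135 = 2.58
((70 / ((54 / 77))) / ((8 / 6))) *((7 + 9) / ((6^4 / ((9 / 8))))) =2695 / 2592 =1.04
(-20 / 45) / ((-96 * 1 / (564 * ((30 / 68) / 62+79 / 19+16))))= 37959503 / 720936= 52.65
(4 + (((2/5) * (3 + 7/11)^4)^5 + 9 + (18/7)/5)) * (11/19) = 39406497057702587603100884352073/40670795148195673283515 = 968913858.56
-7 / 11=-0.64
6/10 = 3/5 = 0.60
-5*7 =-35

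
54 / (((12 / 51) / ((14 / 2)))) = 3213 / 2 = 1606.50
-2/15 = -0.13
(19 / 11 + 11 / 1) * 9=1260 / 11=114.55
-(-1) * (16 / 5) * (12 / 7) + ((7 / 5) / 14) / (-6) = 2297 / 420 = 5.47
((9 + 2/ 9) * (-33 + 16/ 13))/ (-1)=34279/ 117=292.98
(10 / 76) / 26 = 5 / 988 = 0.01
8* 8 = 64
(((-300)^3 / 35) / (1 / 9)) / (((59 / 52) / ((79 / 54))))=-3697200000 / 413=-8952058.11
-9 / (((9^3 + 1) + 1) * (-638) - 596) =1 / 51886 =0.00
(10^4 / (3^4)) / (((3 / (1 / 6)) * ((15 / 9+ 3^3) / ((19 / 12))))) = 11875 / 31347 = 0.38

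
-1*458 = -458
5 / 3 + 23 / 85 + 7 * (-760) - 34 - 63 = -1380841 / 255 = -5415.06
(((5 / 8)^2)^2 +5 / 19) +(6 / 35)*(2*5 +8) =3.50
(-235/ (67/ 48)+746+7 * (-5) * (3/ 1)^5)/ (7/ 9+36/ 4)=-4780197/ 5896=-810.75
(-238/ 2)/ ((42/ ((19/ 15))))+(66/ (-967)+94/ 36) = -45518/ 43515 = -1.05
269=269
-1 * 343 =-343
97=97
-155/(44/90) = -6975/22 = -317.05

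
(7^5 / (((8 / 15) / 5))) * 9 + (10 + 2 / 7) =79413651 / 56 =1418100.91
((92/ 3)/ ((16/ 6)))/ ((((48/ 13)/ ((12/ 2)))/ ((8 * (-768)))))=-114816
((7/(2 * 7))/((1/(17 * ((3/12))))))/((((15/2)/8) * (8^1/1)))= 0.28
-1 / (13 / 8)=-8 / 13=-0.62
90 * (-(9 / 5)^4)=-118098 / 125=-944.78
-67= -67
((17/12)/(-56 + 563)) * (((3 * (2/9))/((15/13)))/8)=17/84240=0.00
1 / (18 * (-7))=-1 / 126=-0.01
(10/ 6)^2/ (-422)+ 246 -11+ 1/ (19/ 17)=17022161/ 72162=235.89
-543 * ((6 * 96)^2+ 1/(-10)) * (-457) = 823305213609/10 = 82330521360.90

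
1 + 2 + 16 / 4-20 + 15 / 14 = -167 / 14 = -11.93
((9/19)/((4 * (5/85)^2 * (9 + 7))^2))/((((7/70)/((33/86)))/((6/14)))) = 372086055/23425024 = 15.88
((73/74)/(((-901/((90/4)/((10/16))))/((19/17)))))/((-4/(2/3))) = 4161/566729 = 0.01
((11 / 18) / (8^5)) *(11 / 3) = 121 / 1769472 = 0.00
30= 30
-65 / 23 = -2.83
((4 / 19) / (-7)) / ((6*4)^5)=-1 / 264757248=-0.00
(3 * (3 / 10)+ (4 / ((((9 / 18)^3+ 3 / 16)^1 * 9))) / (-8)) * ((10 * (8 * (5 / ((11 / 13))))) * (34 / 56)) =143650 / 693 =207.29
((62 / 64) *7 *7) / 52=1519 / 1664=0.91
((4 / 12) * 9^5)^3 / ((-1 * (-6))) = 2541865828329 / 2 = 1270932914164.50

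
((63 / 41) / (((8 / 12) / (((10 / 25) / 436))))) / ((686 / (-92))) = -621 / 2189810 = -0.00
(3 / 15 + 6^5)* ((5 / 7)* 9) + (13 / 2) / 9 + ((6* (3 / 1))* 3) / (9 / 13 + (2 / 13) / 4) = 119854351 / 2394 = 50064.47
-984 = -984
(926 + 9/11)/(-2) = -10195/22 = -463.41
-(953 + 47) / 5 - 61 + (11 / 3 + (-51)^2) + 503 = 8540 / 3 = 2846.67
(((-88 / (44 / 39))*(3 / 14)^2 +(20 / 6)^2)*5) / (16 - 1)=2.51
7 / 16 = 0.44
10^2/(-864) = -25/216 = -0.12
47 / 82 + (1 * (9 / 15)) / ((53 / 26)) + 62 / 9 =1516919 / 195570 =7.76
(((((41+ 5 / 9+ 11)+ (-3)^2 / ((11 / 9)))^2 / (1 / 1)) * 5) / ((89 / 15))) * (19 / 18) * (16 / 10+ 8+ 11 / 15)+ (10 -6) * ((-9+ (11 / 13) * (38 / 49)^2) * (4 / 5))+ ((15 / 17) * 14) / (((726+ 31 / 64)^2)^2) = 128383526859971527035396095504448536 / 3893519399160406070136459002625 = 32973.65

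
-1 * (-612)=612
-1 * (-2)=2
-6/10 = -3/5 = -0.60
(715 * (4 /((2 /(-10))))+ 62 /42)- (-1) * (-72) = -301781 /21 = -14370.52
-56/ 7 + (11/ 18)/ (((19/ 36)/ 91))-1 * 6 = 1736/ 19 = 91.37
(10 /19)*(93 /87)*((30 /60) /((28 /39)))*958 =2895555 /7714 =375.36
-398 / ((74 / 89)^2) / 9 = -1576279 / 24642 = -63.97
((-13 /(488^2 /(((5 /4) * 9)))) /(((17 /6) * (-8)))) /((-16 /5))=-8775 /1036402688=-0.00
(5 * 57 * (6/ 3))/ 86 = 285/ 43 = 6.63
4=4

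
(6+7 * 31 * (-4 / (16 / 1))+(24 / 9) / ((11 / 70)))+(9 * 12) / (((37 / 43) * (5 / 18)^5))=75861.94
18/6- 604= -601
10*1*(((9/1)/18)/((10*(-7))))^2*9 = 9/1960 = 0.00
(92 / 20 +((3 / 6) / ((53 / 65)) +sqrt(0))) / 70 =2763 / 37100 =0.07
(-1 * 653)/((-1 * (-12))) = -653/12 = -54.42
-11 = -11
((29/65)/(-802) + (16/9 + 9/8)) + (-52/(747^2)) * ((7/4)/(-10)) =337692886073/116356036680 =2.90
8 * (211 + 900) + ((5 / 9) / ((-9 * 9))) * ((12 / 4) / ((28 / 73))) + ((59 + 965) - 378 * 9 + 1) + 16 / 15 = 221538683 / 34020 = 6512.01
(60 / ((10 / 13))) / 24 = 13 / 4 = 3.25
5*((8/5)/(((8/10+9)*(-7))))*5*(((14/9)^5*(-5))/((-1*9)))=-1568000/531441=-2.95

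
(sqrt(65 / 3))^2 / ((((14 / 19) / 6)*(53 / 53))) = 1235 / 7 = 176.43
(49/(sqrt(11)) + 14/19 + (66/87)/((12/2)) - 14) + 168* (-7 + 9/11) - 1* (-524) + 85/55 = -869704/1653 + 49* sqrt(11)/11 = -511.36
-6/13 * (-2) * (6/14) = 36/91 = 0.40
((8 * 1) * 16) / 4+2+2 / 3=104 / 3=34.67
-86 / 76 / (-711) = 43 / 27018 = 0.00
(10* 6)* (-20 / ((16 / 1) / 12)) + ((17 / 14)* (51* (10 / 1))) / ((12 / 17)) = -635 / 28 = -22.68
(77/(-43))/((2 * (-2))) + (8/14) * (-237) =-162517/1204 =-134.98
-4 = -4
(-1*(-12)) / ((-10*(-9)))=2 / 15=0.13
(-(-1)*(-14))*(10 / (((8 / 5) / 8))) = -700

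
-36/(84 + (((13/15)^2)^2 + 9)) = -911250/2368343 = -0.38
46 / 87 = 0.53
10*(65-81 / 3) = 380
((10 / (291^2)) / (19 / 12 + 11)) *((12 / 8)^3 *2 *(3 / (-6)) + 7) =145 / 4262277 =0.00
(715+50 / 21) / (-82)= -15065 / 1722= -8.75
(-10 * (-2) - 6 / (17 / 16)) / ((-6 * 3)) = -122 / 153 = -0.80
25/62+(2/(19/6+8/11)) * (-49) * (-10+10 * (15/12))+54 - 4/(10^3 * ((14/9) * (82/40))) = -973640231/114326450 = -8.52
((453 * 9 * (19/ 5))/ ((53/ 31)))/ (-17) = -533.04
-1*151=-151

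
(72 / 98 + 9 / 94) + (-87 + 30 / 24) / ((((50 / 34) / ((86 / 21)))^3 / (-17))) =31481.74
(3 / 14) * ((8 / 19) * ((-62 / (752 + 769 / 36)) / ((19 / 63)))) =-241056 / 10050601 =-0.02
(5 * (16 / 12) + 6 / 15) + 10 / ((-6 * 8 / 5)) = 241 / 40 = 6.02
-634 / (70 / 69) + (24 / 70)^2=-765411 / 1225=-624.83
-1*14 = -14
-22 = -22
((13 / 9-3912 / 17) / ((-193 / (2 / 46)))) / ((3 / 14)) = 489818 / 2037501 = 0.24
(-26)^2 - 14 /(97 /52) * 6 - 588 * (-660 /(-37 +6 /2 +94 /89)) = -792711128 /71101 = -11149.09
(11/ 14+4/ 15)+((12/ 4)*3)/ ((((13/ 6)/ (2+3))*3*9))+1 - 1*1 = 4973/ 2730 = 1.82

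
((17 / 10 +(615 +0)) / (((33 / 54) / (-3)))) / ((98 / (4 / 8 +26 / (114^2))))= -615819 / 39710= -15.51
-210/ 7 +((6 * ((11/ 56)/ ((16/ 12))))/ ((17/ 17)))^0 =-29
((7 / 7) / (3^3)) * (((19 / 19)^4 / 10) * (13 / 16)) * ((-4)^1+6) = 13 / 2160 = 0.01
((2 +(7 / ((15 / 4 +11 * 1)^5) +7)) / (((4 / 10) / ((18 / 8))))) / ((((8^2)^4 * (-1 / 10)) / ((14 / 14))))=-1447723318275 / 47977757551886336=-0.00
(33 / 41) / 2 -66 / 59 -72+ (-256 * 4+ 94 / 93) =-492995137 / 449934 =-1095.71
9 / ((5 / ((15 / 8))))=27 / 8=3.38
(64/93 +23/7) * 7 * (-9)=-7761/31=-250.35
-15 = -15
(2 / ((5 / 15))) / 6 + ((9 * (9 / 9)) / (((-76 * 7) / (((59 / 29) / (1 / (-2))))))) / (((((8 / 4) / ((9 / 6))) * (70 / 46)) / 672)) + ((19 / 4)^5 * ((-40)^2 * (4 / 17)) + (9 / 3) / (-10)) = 238764009153 / 262276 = 910354.01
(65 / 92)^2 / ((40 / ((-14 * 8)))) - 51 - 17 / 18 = -2031695 / 38088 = -53.34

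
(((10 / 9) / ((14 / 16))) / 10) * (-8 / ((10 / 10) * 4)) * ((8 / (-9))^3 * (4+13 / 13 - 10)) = -0.89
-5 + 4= -1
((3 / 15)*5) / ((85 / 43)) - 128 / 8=-1317 / 85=-15.49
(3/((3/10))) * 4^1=40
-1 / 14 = -0.07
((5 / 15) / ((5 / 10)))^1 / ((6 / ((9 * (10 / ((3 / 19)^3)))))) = 68590 / 27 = 2540.37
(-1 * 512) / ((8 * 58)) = -32 / 29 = -1.10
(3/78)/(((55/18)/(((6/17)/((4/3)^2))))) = 243/97240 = 0.00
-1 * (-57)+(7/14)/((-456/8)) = 6497/114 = 56.99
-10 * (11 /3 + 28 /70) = -40.67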